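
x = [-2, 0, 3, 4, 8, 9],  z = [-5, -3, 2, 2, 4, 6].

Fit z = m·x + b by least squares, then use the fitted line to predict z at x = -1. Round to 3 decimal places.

ẑ = -3.400

AᵀA·[m, b]ᵀ = Aᵀz reads: 174·m + 22·b = 110;  22·m + 6·b = 6.
(Σx·x = 174, Σx = 22, Σ1 = 6, Σx·z = 110, Σz = 6.)
Δ = 174·6 − 22² = 560.
m = (110·6 − 22·6)/560 = 33/35; b = (174·6 − 22·110)/560 = -86/35.
At x = -1: ẑ = (33/35)·(-1) + (-86/35)·(1) = -17/5.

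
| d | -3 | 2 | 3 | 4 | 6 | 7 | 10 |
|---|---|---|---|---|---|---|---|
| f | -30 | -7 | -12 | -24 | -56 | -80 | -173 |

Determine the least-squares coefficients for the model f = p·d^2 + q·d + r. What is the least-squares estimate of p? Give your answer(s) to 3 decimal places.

p = -1.985

The normal equations are: 14131·p + 1631·q + 223·r = -24026;  1631·p + 223·q + 29·r = -2682;  223·p + 29·q + 7·r = -382.
Inverting the 3×3 Gram matrix, [p, q, r]ᵀ = [-17192/8661, 384278/129915, -466336/129915]ᵀ.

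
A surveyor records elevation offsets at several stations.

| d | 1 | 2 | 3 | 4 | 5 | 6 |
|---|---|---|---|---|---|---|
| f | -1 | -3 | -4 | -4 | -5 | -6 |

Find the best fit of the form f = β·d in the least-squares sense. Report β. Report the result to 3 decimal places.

β = -1.055

The normal equations are: 91·β = -96.
Hence β = -96 / 91 ≈ -1.05495.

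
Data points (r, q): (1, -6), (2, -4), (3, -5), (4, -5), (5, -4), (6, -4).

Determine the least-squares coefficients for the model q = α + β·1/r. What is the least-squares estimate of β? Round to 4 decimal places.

β = -1.9349

Compute the Gram sums: Σ1 = 6, Σ1/r = 49/20, Σ1/r·1/r = 5369/3600.
Right-hand side: Σq = -28, Σ1/r·q = -743/60.
Determinant 6·(5369/3600) − (49/20)² = 707/240.
α = ((-28)·(5369/3600) − (49/20)·(-743/60))/(707/240) = -5873/1515; β = (6·(-743/60) − (49/20)·(-28))/(707/240) = -1368/707.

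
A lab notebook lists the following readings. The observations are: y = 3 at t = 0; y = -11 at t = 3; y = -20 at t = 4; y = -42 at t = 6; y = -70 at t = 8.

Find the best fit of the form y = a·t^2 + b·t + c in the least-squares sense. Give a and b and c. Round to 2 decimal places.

a = -0.86, b = -2.31, c = 3.13

Entries of MᵀM: Σt^2·t^2 = 5729, Σt^2·t = 819, Σt^2 = 125, Σt·t = 125, Σt = 21, Σ1 = 5.
For Mᵀy: Σt^2·y = -6411, Σt·y = -925, Σy = -140.
So MᵀM·[a, b, c]ᵀ = Mᵀy: [[5729, 819, 125]; [819, 125, 21]; [125, 21, 5]]·[a, b, c]ᵀ = [-6411, -925, -140]ᵀ.
Solving the 3×3 system (Gaussian elimination) gives a = -20117/23478, b = -2585/1118, c = 36769/11739.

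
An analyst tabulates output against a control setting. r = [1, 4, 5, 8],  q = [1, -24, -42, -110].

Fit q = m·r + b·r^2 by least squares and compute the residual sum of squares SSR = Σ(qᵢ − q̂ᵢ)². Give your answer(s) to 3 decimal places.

SSR = 5.298

From the data, Σr·r = 106, Σr·r^2 = 702, Σr^2·r^2 = 4978.
For Aᵀq: Σr·q = -1185, Σr^2·q = -8473.
AᵀA·[m, b]ᵀ = Aᵀq becomes [[106, 702]; [702, 4978]]·[m, b]ᵀ = [-1185, -8473]ᵀ.
Δ = 106·4978 − 702² = 34864.
m = ((-1185)·4978 − 702·(-8473))/34864 = 12279/8716; b = (106·(-8473) − 702·(-1185))/34864 = -16567/8716.
Residuals: 3251/2179, 1693/2179, -3323/2179, 824/2179; SSR = 11545/2179.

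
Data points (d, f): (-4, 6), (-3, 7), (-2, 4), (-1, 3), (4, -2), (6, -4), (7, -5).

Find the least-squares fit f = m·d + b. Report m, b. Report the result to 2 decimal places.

MᵀM·[m, b]ᵀ = Mᵀf reads: 131·m + 7·b = -123;  7·m + 7·b = 9.
Eliminating b: 7·(row 1) − 7·(row 2) gives 868·m = 7·(-123) − 7·9 = -924, so m = -33/31.
Then b = (9 − 7·(-33/31))/7 = 510/217.

m = -1.06, b = 2.35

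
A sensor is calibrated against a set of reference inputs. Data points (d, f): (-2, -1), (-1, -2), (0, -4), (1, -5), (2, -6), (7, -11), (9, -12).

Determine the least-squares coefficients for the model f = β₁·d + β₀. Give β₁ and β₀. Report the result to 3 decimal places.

β₁ = -1.008, β₀ = -3.552

Sums needed: Σd·d = 140, Σd = 16, Σ1 = 7.
For Aᵀf: Σd·f = -198, Σf = -41.
AᵀA·[β₁, β₀]ᵀ = Aᵀf becomes [[140, 16]; [16, 7]]·[β₁, β₀]ᵀ = [-198, -41]ᵀ.
Eliminating β₀: 7·(row 1) − 16·(row 2) gives 724·β₁ = 7·(-198) − 16·(-41) = -730, so β₁ = -365/362.
Then β₀ = ((-41) − 16·(-365/362))/7 = -643/181.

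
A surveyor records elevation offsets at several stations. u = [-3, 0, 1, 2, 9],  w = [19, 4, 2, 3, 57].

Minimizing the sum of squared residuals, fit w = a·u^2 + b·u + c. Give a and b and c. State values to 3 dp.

Setting ∂/∂a … = 0 gives: 6659·a + 711·b + 95·c = 4802;  711·a + 95·b + 9·c = 464;  95·a + 9·b + 5·c = 85.
(Σu^2·u^2 = 6659, Σu^2·u = 711, Σu^2 = 95, Σu·u = 95, Σu = 9, Σ1 = 5, Σu^2·w = 4802, Σu·w = 464, Σw = 85.)
Row-reducing yields a = 207989/227238, b = -176155/75746, c = 431246/113619.

a = 0.915, b = -2.326, c = 3.796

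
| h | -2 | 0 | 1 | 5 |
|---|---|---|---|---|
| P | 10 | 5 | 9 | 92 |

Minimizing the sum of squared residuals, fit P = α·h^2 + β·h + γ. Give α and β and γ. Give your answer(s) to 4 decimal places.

α = 2.9535, β = 2.8112, γ = 4.0374

Setting ∂/∂α … = 0 gives: 642·α + 118·β + 30·γ = 2349;  118·α + 30·β + 4·γ = 449;  30·α + 4·β + 4·γ = 116.
Row-reducing yields α = 4575/1549, β = 8709/3098, γ = 6254/1549.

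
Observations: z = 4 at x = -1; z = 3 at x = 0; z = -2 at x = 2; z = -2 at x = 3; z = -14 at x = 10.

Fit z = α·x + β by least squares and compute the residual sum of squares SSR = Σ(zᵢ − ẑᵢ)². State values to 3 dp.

SSR = 1.882

The normal equations are: 114·α + 14·β = -154;  14·α + 5·β = -11.
(Σx·x = 114, Σx = 14, Σ1 = 5, Σx·z = -154, Σz = -11.)
Δ = 114·5 − 14² = 374.
α = ((-154)·5 − 14·(-11))/374 = -28/17; β = (114·(-11) − 14·(-154))/374 = 41/17.
Residuals: -1/17, 10/17, -19/17, 9/17, 1/17; SSR = 32/17.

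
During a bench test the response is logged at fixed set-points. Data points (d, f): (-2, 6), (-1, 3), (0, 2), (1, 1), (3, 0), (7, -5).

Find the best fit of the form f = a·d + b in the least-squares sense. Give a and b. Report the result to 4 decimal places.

a = -1.0938, b = 2.6250

Normal-equation sums: Σd·d = 64, Σd = 8, Σ1 = 6.
For Xᵀf: Σd·f = -49, Σf = 7.
So XᵀX·[a, b]ᵀ = Xᵀf: [[64, 8]; [8, 6]]·[a, b]ᵀ = [-49, 7]ᵀ.
Determinant 64·6 − 8² = 320.
a = ((-49)·6 − 8·7)/320 = -35/32; b = (64·7 − 8·(-49))/320 = 21/8.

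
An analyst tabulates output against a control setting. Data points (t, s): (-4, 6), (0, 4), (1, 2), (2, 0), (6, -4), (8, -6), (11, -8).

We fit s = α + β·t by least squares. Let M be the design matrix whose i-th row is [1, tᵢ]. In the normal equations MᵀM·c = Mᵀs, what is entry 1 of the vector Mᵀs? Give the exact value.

Entry 1 ↔ basis 1, so (Mᵀs)_{1} = Σᵢ sᵢ = (1)·(6) + (1)·(4) + (1)·(2) + (1)·(0) + (1)·(-4) + (1)·(-6) + (1)·(-8) = -6.

-6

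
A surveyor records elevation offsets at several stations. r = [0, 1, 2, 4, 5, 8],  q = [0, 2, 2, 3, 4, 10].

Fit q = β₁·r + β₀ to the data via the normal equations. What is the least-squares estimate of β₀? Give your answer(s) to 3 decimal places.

Forming MᵀM = [[110, 20]; [20, 6]] and Mᵀq = [118, 21]ᵀ gives MᵀM·[β₁, β₀]ᵀ = Mᵀq.
Eliminating β₀: 6·(row 1) − 20·(row 2) gives 260·β₁ = 6·118 − 20·21 = 288, so β₁ = 72/65.
Then β₀ = (21 − 20·(72/65))/6 = -5/26.

β₀ = -0.192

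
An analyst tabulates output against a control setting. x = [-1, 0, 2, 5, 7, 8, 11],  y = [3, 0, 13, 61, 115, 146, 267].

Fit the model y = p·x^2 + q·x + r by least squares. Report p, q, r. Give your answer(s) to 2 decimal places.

p = 2.03, q = 1.83, r = 1.46

From the data, Σx^2·x^2 = 21780, Σx^2·x = 2318, Σx^2 = 264, Σx·x = 264, Σx = 32, Σ1 = 7.
And Σx^2·y = 48866, Σx·y = 5238, Σy = 605.
Solving the 3×3 system (Gaussian elimination) gives p = 4695/2311, q = 4219/2311, r = 3381/2311.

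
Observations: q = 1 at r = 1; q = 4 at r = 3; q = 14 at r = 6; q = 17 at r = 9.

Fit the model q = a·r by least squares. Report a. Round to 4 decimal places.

From the data, Σr·r = 127.
For Mᵀq: Σr·q = 250.
So MᵀM·[a]ᵀ = Mᵀq: [[127]]·[a]ᵀ = [250]ᵀ.
a = 250/127 = 1.9685.

a = 1.9685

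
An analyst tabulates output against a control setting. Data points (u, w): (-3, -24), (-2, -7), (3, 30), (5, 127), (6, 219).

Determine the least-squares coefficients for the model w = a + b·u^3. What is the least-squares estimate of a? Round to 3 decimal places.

a = 2.255

From the data, Σ1 = 5, Σu^3 = 333, Σu^3·u^3 = 63803.
For Aᵀw: Σw = 345, Σu^3·w = 64693.
AᵀA·[a, b]ᵀ = Aᵀw becomes [[5, 333]; [333, 63803]]·[a, b]ᵀ = [345, 64693]ᵀ.
Δ = 5·63803 − 333² = 208126.
a = (345·63803 − 333·64693)/208126 = 234633/104063; b = (5·64693 − 333·345)/208126 = 104290/104063.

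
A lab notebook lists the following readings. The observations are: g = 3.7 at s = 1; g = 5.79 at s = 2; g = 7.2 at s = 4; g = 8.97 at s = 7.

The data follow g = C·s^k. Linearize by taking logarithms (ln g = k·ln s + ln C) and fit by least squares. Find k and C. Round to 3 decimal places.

k = 0.442, C = 3.910

Linearized form: ln g = k·ln s + ln C. From the 4 transformed points,
Over the data: Σln s = 4.0254, Σ(ln s)² = 6.1888, Σln g = 7.2324, Σln s·ln g = 8.2230.
Normal system: [[6.1888, 4.0254]; [4.0254, 4]]·[k, ln C]ᵀ = [8.2230, 7.2324]ᵀ.
Δ = 6.1888·4 − (4.0254)² = 8.5519; k = (8.2230·4 − 4.0254·7.2324)/8.5519 = 0.44189, ln C = (6.1888·7.2324 − 4.0254·8.2230)/8.5519 = 1.36342, so C = exp(1.36342) = 3.90952.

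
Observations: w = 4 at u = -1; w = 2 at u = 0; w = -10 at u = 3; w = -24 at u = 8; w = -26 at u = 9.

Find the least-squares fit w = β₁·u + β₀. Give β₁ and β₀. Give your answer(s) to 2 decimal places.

β₁ = -3.08, β₀ = 0.89

Entries of AᵀA: Σu·u = 155, Σu = 19, Σ1 = 5.
For Aᵀw: Σu·w = -460, Σw = -54.
AᵀA·[β₁, β₀]ᵀ = Aᵀw becomes [[155, 19]; [19, 5]]·[β₁, β₀]ᵀ = [-460, -54]ᵀ.
Eliminating β₀: 5·(row 1) − 19·(row 2) gives 414·β₁ = 5·(-460) − 19·(-54) = -1274, so β₁ = -637/207.
Then β₀ = ((-54) − 19·(-637/207))/5 = 185/207.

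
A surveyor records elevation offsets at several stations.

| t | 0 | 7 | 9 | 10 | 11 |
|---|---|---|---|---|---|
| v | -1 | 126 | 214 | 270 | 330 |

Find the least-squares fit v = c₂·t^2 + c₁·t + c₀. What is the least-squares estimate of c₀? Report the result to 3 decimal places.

The normal system XᵀX·[c₂, c₁, c₀]ᵀ = Xᵀv is [[33603, 3403, 351]; [3403, 351, 37]; [351, 37, 5]]·[c₂, c₁, c₀]ᵀ = [90438, 9138, 939]ᵀ.
Solving the 3×3 system (Gaussian elimination) gives c₂ = 322947/107342, c₁ = -325797/107342, c₀ = -50577/53671.

c₀ = -0.942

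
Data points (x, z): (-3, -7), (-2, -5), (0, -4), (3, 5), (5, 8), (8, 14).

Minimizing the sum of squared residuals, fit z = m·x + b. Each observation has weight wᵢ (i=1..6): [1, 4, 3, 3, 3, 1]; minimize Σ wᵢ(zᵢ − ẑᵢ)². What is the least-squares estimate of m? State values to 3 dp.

Sums needed: Σwᵢ·x·x = 191, Σwᵢ·x = 21, Σwᵢ·1 = 15.
For MᵀWz: Σwᵢ·x·z = 338, Σwᵢ·z = 14.
Determinant 191·15 − 21² = 2424.
m = (338·15 − 21·14)/2424 = 199/101; b = (191·14 − 21·338)/2424 = -553/303.

m = 1.970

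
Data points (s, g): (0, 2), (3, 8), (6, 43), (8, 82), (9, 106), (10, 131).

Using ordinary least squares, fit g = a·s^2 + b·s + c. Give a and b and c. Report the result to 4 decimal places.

Compute the Gram sums: Σs^2·s^2 = 22034, Σs^2·s = 2484, Σs^2 = 290, Σs·s = 290, Σs = 36, Σ1 = 6.
For Aᵀg: Σs^2·g = 28554, Σs·g = 3202, Σg = 372.
Inverting the 3×3 Gram matrix, [a, b, c]ᵀ = [45597/29810, -33841/14905, 4587/2710]ᵀ.

a = 1.5296, b = -2.2704, c = 1.6926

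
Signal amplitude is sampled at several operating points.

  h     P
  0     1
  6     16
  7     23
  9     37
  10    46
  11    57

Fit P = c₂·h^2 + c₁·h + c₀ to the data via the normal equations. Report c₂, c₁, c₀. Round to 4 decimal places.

MᵀM·[c₂, c₁, c₀]ᵀ = MᵀP reads: 34899·c₂ + 3619·c₁ + 387·c₀ = 16197;  3619·c₂ + 387·c₁ + 43·c₀ = 1677;  387·c₂ + 43·c₁ + 6·c₀ = 180.
(Σh^2·h^2 = 34899, Σh^2·h = 3619, Σh^2 = 387, Σh·h = 387, Σh = 43, Σ1 = 6, Σh^2·P = 16197, Σh·P = 1677, ΣP = 180.)
Inverting the 3×3 Gram matrix, [c₂, c₁, c₀]ᵀ = [4300/8567, -4062/8567, 8771/8567]ᵀ.

c₂ = 0.5019, c₁ = -0.4741, c₀ = 1.0238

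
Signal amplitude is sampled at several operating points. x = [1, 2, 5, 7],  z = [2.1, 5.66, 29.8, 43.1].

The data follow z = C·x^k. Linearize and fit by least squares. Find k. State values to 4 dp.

Let Y = ln z. Fitting Y = k·ln x + ln C by least squares:
Σln x = 4.2485, Σ(ln x)² = 6.8573, Σln z = 9.6334, Σln x·ln z = 13.9882.
Equations: 6.8573·k + 4.2485·ln C = 13.9882;  4.2485·k + 4·ln C = 9.6334.
Solving (det = 9.3795): k = 1.60195, ln C = 0.70688.

k = 1.6020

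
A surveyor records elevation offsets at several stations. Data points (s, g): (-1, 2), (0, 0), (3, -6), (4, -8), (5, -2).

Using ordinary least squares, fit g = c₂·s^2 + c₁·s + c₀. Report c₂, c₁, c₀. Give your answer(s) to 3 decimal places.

Forming AᵀA = [[963, 215, 51]; [215, 51, 11]; [51, 11, 5]] and Aᵀg = [-230, -62, -14]ᵀ gives AᵀA·[c₂, c₁, c₀]ᵀ = Aᵀg.
Solving the 3×3 system (Gaussian elimination) gives c₂ = 136/203, c₁ = -758/203, c₀ = -288/203.

c₂ = 0.670, c₁ = -3.734, c₀ = -1.419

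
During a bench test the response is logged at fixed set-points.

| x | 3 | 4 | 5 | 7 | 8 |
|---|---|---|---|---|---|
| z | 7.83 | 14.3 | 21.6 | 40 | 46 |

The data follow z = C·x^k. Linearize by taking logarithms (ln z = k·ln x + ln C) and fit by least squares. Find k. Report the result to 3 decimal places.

k = 1.823

Linearized form: ln z = k·ln x + ln C. From the 5 transformed points,
XᵀX = [[13.8297, 8.1197]; [8.1197, 5]], rhs = [26.0338, 15.3084]ᵀ  (here Σln x = 8.1197, Σ(ln x)² = 13.8297, Σln z = 15.3084, Σln x·ln z = 26.0338).
Δ = 13.8297·5 − (8.1197)² = 3.2190; k = (26.0338·5 − 8.1197·15.3084)/3.2190 = 1.82325, ln C = (13.8297·15.3084 − 8.1197·26.0338)/3.2190 = 0.10085.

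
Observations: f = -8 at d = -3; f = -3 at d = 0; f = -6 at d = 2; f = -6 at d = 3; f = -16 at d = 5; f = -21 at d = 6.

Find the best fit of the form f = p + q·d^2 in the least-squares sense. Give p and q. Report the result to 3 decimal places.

p = -3.075, q = -0.501

Normal-equation sums: Σ1 = 6, Σd^2 = 83, Σd^2·d^2 = 2099.
Moment sums: Σf = -60, Σd^2·f = -1306.
Determinant 6·2099 − 83² = 5705.
p = ((-60)·2099 − 83·(-1306))/5705 = -2506/815; q = (6·(-1306) − 83·(-60))/5705 = -408/815.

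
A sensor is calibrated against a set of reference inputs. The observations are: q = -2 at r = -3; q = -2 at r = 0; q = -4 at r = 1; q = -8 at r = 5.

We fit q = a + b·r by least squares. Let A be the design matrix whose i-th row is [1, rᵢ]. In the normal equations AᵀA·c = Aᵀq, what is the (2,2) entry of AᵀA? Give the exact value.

35

Row 2 ↔ basis r, column 2 ↔ basis r, so (AᵀA)_{2,2} = Σᵢ (r)·(r) = (-3)·(-3) + (0)·(0) + (1)·(1) + (5)·(5) = 35.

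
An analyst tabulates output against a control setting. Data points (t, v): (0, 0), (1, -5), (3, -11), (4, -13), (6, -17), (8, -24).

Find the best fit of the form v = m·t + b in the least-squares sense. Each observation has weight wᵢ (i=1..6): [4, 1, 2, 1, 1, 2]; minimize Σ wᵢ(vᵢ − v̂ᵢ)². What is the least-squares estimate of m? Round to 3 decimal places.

m = -2.940

Entries of AᵀWA: Σwᵢ·t·t = 199, Σwᵢ·t = 33, Σwᵢ·1 = 11.
For AᵀWv: Σwᵢ·t·v = -609, Σwᵢ·v = -105.
Δ = 199·11 − 33² = 1100.
m = ((-609)·11 − 33·(-105))/1100 = -147/50; b = (199·(-105) − 33·(-609))/1100 = -399/550.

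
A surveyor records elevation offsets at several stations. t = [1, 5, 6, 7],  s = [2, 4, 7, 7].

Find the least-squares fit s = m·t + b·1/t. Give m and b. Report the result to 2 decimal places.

m = 0.98, b = 0.95

Entries of MᵀM: Σt·t = 111, Σt·1/t = 4, Σ1/t·1/t = 47989/44100.
Moment sums: Σt·s = 113, Σ1/t·s = 149/30.
MᵀM·[m, b]ᵀ = Mᵀs becomes [[111, 4]; [4, 47989/44100]]·[m, b]ᵀ = [113, 149/30]ᵀ.
Δ = 111·(47989/44100) − 4² = 1540393/14700.
m = (113·(47989/44100) − 4·(149/30))/(1540393/14700) = 4546637/4621179; b = (111·(149/30) − 4·113)/(1540393/14700) = 1459710/1540393.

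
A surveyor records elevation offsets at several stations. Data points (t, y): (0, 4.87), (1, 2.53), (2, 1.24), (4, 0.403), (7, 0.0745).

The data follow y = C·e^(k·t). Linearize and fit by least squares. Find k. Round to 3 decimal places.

k = -0.593

Let Y = ln y. Fitting Y = k·t + ln C by least squares:
Sums: Σt = 14.0000, Σ(t)² = 70.0000, Σln y = -0.7794, Σt·ln y = -20.4555.
Normal system: [[70.0000, 14.0000]; [14.0000, 5]]·[k, ln C]ᵀ = [-20.4555, -0.7794]ᵀ.
Solving (det = 154.0000): k = -0.59329, ln C = 1.50534.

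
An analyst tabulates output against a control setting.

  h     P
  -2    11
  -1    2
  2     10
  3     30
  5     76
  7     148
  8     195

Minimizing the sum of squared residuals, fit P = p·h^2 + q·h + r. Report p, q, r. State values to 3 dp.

p = 3.006, q = 0.326, r = -0.588

Sums needed: Σh^2·h^2 = 7236, Σh^2·h = 1006, Σh^2 = 156, Σh·h = 156, Σh = 22, Σ1 = 7.
Moment sums: Σh^2·P = 21988, Σh·P = 3062, ΣP = 472.
XᵀX·[p, q, r]ᵀ = XᵀP becomes [[7236, 1006, 156]; [1006, 156, 22]; [156, 22, 7]]·[p, q, r]ᵀ = [21988, 3062, 472]ᵀ.
Solving the 3×3 system (Gaussian elimination) gives p = 16771/5579, q = 34520/106001, r = -62316/106001.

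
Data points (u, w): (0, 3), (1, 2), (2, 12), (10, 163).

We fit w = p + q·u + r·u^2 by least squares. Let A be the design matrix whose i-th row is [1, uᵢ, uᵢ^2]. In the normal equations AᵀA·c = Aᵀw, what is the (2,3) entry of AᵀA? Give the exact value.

Row 2 ↔ basis u, column 3 ↔ basis u^2, so (AᵀA)_{2,3} = Σᵢ (u)·(u^2) = (0)·(0) + (1)·(1) + (2)·(4) + (10)·(100) = 1009.

1009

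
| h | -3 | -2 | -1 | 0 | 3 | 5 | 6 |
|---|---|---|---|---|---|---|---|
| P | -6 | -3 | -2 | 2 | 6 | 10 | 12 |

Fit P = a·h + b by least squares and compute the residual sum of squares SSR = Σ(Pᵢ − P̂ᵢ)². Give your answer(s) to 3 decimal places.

SSR = 3.321

Normal-equation sums: Σh·h = 84, Σh = 8, Σ1 = 7.
Moment sums: Σh·P = 166, ΣP = 19.
So XᵀX·[a, b]ᵀ = XᵀP: [[84, 8]; [8, 7]]·[a, b]ᵀ = [166, 19]ᵀ.
Δ = 84·7 − 8² = 524.
a = (166·7 − 8·19)/524 = 505/262; b = (84·19 − 8·166)/524 = 67/131.
Residuals: -191/262, 45/131, -153/262, 195/131, -77/262, -39/262, -10/131; SSR = 435/131.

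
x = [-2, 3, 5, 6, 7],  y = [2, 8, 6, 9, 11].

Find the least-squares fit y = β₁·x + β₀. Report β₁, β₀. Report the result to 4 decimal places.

β₁ = 0.8701, β₀ = 3.8937

Compute the Gram sums: Σx·x = 123, Σx = 19, Σ1 = 5.
For Mᵀy: Σx·y = 181, Σy = 36.
det = 123·5 − 19² = 254.
β₁ = (181·5 − 19·36)/254 = 221/254; β₀ = (123·36 − 19·181)/254 = 989/254.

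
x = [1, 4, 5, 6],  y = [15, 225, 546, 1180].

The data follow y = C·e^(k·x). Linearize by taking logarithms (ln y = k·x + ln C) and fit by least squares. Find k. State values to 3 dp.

With ln yᵢ as the transformed response and xᵢ as the regressor:
Sums: Σx = 16.0000, Σ(x)² = 78.0000, Σln y = 21.5000, Σx·ln y = 98.3252.
Normal system: [[78.0000, 16.0000]; [16.0000, 4]]·[k, ln C]ᵀ = [98.3252, 21.5000]ᵀ.
Slope k = (n·Σx·ln y − Σx·Σln y)/(n·Σ(x)² − (Σx)²) = (4·98.3252 − 16.0000·21.5000)/56.0000 = 0.88036; ln C = (Σln y − k·Σx)/n = 1.85358.

k = 0.880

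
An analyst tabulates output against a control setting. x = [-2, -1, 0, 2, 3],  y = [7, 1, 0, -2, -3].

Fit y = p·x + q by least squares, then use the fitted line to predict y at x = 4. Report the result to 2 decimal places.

ŷ = -5.51

The normal equations are: 18·p + 2·q = -28;  2·p + 5·q = 3.
(Σx·x = 18, Σx = 2, Σ1 = 5, Σx·y = -28, Σy = 3.)
Eliminating q: 5·(row 1) − 2·(row 2) gives 86·p = 5·(-28) − 2·3 = -146, so p = -73/43.
Then q = (3 − 2·(-73/43))/5 = 55/43.
At x = 4: ŷ = (-73/43)·(4) + (55/43)·(1) = -237/43.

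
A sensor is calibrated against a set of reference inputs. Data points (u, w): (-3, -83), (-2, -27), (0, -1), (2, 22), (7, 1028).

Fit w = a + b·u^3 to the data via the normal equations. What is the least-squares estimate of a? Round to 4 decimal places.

From the data, Σ1 = 5, Σu^3 = 316, Σu^3·u^3 = 118506.
Right-hand side: Σw = 939, Σu^3·w = 355237.
Normal equations: [[5, 316]; [316, 118506]]·[a, b]ᵀ = [939, 355237]ᵀ.
Δ = 5·118506 − 316² = 492674.
a = (939·118506 − 316·355237)/492674 = -488879/246337; b = (5·355237 − 316·939)/492674 = 1479461/492674.

a = -1.9846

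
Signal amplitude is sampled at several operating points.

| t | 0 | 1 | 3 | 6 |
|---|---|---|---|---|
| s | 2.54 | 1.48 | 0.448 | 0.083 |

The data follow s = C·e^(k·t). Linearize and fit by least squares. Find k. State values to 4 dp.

Taking logs, ln s = k·t + ln C, so regress ln s on t.
Over the data: Σt = 10.0000, Σ(t)² = 46.0000, Σln s = -1.9677, Σt·ln s = -16.9503.
Normal system: [[46.0000, 10.0000]; [10.0000, 4]]·[k, ln C]ᵀ = [-16.9503, -1.9677]ᵀ.
Solving (det = 84.0000): k = -0.57291, ln C = 0.94036.

k = -0.5729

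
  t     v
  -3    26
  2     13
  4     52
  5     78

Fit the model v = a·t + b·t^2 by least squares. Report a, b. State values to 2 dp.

Sums needed: Σt·t = 54, Σt·t^2 = 170, Σt^2·t^2 = 978.
Right-hand side: Σt·v = 546, Σt^2·v = 3068.
MᵀM·[a, b]ᵀ = Mᵀv becomes [[54, 170]; [170, 978]]·[a, b]ᵀ = [546, 3068]ᵀ.
Eliminating b: 978·(row 1) − 170·(row 2) gives 23912·a = 978·546 − 170·3068 = 12428, so a = 3107/5978.
Then b = (3068 − 170·(3107/5978))/978 = 18213/5978.

a = 0.52, b = 3.05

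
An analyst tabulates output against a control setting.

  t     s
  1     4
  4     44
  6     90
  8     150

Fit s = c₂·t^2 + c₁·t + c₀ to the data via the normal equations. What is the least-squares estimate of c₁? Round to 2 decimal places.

The normal equations are: 5649·c₂ + 793·c₁ + 117·c₀ = 13548;  793·c₂ + 117·c₁ + 19·c₀ = 1920;  117·c₂ + 19·c₁ + 4·c₀ = 288.
Row-reducing yields c₂ = 555/298, c₁ = 1227/298, c₀ = -303/149.

c₁ = 4.12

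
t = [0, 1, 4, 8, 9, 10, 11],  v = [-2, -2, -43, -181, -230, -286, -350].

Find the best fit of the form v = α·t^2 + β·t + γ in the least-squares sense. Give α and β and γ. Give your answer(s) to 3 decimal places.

Sums needed: Σt^2·t^2 = 35555, Σt^2·t = 3637, Σt^2 = 383, Σt·t = 383, Σt = 43, Σ1 = 7.
And Σt^2·v = -101854, Σt·v = -10402, Σv = -1094.
Inverting the 3×3 Gram matrix, [α, β, γ]ᵀ = [-460634/150249, 11144/5181, -7992/4553]ᵀ.

α = -3.066, β = 2.151, γ = -1.755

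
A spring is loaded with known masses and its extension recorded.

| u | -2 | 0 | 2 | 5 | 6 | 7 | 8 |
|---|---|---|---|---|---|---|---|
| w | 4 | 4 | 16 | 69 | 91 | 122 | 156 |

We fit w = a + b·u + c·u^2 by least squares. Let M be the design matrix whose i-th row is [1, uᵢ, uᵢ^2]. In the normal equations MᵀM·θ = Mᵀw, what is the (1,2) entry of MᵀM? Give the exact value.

26

Row 1 ↔ basis 1, column 2 ↔ basis u, so (MᵀM)_{1,2} = Σᵢ u = (1)·(-2) + (1)·(0) + (1)·(2) + (1)·(5) + (1)·(6) + (1)·(7) + (1)·(8) = 26.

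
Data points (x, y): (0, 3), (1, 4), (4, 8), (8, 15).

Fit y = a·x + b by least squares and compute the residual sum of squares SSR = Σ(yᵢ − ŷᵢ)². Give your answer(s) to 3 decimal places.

SSR = 0.684

Setting ∂/∂a … = 0 gives: 81·a + 13·b = 156;  13·a + 4·b = 30.
Eliminating b: 4·(row 1) − 13·(row 2) gives 155·a = 4·156 − 13·30 = 234, so a = 234/155.
Then b = (30 − 13·(234/155))/4 = 402/155.
Residuals: 63/155, -16/155, -98/155, 51/155; SSR = 106/155.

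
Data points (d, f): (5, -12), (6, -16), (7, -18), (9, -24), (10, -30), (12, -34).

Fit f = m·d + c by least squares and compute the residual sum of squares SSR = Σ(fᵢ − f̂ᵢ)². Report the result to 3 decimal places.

The normal system XᵀX·[m, c]ᵀ = Xᵀf is [[435, 49]; [49, 6]]·[m, c]ᵀ = [-1206, -134]ᵀ.
Eliminating c: 6·(row 1) − 49·(row 2) gives 209·m = 6·(-1206) − 49·(-134) = -670, so m = -670/209.
Then c = ((-134) − 49·(-670/209))/6 = 804/209.
Residuals: 2/11, -128/209, 124/209, 210/209, -34/19, 130/209; SSR = 1120/209.

SSR = 5.359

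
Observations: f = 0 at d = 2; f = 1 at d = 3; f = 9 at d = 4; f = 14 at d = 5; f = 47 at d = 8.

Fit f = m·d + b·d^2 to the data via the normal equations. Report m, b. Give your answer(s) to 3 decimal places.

Setting ∂/∂m … = 0 gives: 118·m + 736·b = 485;  736·m + 5074·b = 3511.
det = 118·5074 − 736² = 57036.
m = (485·5074 − 736·3511)/57036 = -61603/28518; b = (118·3511 − 736·485)/57036 = 28669/28518.

m = -2.160, b = 1.005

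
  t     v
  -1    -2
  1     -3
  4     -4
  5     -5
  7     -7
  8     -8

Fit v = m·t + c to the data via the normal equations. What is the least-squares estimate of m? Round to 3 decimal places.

Entries of XᵀX: Σt·t = 156, Σt = 24, Σ1 = 6.
Moment sums: Σt·v = -155, Σv = -29.
So XᵀX·[m, c]ᵀ = Xᵀv: [[156, 24]; [24, 6]]·[m, c]ᵀ = [-155, -29]ᵀ.
Eliminating c: 6·(row 1) − 24·(row 2) gives 360·m = 6·(-155) − 24·(-29) = -234, so m = -13/20.
Then c = ((-29) − 24·(-13/20))/6 = -67/30.

m = -0.650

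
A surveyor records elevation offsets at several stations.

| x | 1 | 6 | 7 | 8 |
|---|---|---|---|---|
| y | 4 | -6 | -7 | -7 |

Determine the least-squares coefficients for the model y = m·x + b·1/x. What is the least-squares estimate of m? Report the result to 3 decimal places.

The normal equations are: 150·m + 4·b = -137;  4·m + (30025/28224)·b = 9/8.
Eliminating b: (30025/28224)·(row 1) − 4·(row 2) gives (675361/4704)·m = (30025/28224)·(-137) − 4·(9/8) = -4240433/28224, so m = -4240433/4052166.
Then b = ((9/8) − 4·(-4240433/4052166))/(30025/28224) = 3371592/675361.

m = -1.046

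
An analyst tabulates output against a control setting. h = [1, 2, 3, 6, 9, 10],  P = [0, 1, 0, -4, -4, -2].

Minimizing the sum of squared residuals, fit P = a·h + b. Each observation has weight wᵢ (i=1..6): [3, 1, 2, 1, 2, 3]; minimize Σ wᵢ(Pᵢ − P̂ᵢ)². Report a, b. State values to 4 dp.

a = -0.3623, b = 0.5456

The normal system AᵀWA·[a, b]ᵀ = AᵀWP is [[523, 65]; [65, 12]]·[a, b]ᵀ = [-154, -17]ᵀ.
det = 523·12 − 65² = 2051.
a = ((-154)·12 − 65·(-17))/2051 = -743/2051; b = (523·(-17) − 65·(-154))/2051 = 1119/2051.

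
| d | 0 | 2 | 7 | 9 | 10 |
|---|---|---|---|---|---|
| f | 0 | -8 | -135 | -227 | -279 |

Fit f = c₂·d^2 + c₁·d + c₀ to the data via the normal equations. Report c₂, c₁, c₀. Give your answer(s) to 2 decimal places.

The normal system AᵀA·[c₂, c₁, c₀]ᵀ = Aᵀf is [[18978, 2080, 234]; [2080, 234, 28]; [234, 28, 5]]·[c₂, c₁, c₀]ᵀ = [-52934, -5794, -649]ᵀ.
Solving the 3×3 system (Gaussian elimination) gives c₂ = -99582/34231, c₁ = 35143/34231, c₀ = 20453/34231.

c₂ = -2.91, c₁ = 1.03, c₀ = 0.60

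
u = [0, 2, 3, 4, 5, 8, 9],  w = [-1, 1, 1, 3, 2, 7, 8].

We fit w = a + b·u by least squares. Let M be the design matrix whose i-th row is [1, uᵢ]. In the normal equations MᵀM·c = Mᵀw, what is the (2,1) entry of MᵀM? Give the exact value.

31

Row 2 ↔ basis u, column 1 ↔ basis 1, so (MᵀM)_{2,1} = Σᵢ u = (0)·(1) + (2)·(1) + (3)·(1) + (4)·(1) + (5)·(1) + (8)·(1) + (9)·(1) = 31.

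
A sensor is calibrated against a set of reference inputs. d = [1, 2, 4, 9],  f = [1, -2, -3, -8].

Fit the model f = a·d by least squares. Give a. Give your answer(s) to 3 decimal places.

a = -0.853

Entries of AᵀA: Σd·d = 102.
Moment sums: Σd·f = -87.
a = (-87)/102 = -0.852941.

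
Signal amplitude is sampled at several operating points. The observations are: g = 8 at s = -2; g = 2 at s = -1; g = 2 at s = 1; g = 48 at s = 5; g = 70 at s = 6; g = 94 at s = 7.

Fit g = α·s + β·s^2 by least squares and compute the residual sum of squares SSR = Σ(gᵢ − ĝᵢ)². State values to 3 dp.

MᵀM·[α, β]ᵀ = Mᵀg reads: 116·α + 676·β = 1302;  676·α + 4340·β = 8362.
det = 116·4340 − 676² = 46464.
α = (1302·4340 − 676·8362)/46464 = -127/2904; β = (116·8362 − 676·1302)/46464 = 5615/2904.
Residuals: 259/1452, 1/44, 40/363, -29/242, 317/484, -635/1452; SSR = 493/726.

SSR = 0.679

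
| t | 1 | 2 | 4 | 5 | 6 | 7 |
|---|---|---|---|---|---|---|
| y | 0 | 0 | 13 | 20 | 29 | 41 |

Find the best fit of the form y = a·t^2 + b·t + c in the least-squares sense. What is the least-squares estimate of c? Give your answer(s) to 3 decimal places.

c = -1.557

Normal-equation sums: Σt^2·t^2 = 4595, Σt^2·t = 757, Σt^2 = 131, Σt·t = 131, Σt = 25, Σ1 = 6.
For Xᵀy: Σt^2·y = 3761, Σt·y = 613, Σy = 103.
Normal equations: [[4595, 757, 131]; [757, 131, 25]; [131, 25, 6]]·[a, b, c]ᵀ = [3761, 613, 103]ᵀ.
Inverting the 3×3 Gram matrix, [a, b, c]ᵀ = [251/280, -57/280, -109/70]ᵀ.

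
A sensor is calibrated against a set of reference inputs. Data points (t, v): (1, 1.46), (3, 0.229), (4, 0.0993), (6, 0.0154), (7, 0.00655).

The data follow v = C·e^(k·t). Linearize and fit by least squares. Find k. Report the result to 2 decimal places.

Taking logs, ln v = k·t + ln C, so regress ln v on t.
AᵀA = [[111.0000, 21.0000]; [21.0000, 5]], rhs = [-73.5205, -12.6069]ᵀ  (here Σt = 21.0000, Σ(t)² = 111.0000, Σln v = -12.6069, Σt·ln v = -73.5205).
Slope k = (n·Σt·ln v − Σt·Σln v)/(n·Σ(t)² − (Σt)²) = (5·-73.5205 − 21.0000·-12.6069)/114.0000 = -0.90226; ln C = (Σln v − k·Σt)/n = 1.26812.

k = -0.90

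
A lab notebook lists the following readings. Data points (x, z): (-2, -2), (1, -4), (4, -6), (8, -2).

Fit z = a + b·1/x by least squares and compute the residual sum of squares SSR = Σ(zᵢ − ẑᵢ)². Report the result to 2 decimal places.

The normal system AᵀA·[a, b]ᵀ = Aᵀz is [[4, 7/8]; [7/8, 85/64]]·[a, b]ᵀ = [-14, -19/4]ᵀ.
Eliminating b: (85/64)·(row 1) − (7/8)·(row 2) gives (291/64)·a = (85/64)·(-14) − (7/8)·(-19/4) = -231/16, so a = -308/97.
Then b = ((-19/4) − (7/8)·(-308/97))/(85/64) = -144/97.
Residuals: 42/97, 64/97, -238/97, 132/97; SSR = 824/97.

SSR = 8.49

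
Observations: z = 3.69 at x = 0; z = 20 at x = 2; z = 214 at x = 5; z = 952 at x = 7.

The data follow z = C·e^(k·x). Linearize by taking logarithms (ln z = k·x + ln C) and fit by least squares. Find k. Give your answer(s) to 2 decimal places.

k = 0.79

With ln zᵢ as the transformed response and xᵢ as the regressor:
XᵀX = [[78.0000, 14.0000]; [14.0000, 4]], rhs = [80.8313, 16.5259]ᵀ  (here Σx = 14.0000, Σ(x)² = 78.0000, Σln z = 16.5259, Σx·ln z = 80.8313).
Δ = 78.0000·4 − (14.0000)² = 116.0000; k = (80.8313·4 − 14.0000·16.5259)/116.0000 = 0.79278, ln C = (78.0000·16.5259 − 14.0000·80.8313)/116.0000 = 1.35674.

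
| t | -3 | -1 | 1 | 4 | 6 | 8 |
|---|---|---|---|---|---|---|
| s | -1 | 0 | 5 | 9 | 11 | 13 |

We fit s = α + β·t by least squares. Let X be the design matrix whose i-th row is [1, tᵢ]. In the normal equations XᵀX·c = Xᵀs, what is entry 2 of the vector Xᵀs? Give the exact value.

214

Entry 2 ↔ basis t, so (Xᵀs)_{2} = Σᵢ (t)·sᵢ = (-3)·(-1) + (-1)·(0) + (1)·(5) + (4)·(9) + (6)·(11) + (8)·(13) = 214.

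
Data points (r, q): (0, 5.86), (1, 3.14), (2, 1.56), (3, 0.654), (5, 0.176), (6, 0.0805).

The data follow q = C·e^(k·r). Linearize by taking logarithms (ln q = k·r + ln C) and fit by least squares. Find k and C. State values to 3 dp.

Linearized form: ln q = k·r + ln C. From the 6 transformed points,
Σr = 17.0000, Σ(r)² = 75.0000, Σln q = -1.3244, Σr·ln q = -23.0437.
Normal system: [[75.0000, 17.0000]; [17.0000, 6]]·[k, ln C]ᵀ = [-23.0437, -1.3244]ᵀ.
Δ = 75.0000·6 − (17.0000)² = 161.0000; k = (-23.0437·6 − 17.0000·-1.3244)/161.0000 = -0.71893, ln C = (75.0000·-1.3244 − 17.0000·-23.0437)/161.0000 = 1.81625, so C = exp(1.81625) = 6.14874.

k = -0.719, C = 6.149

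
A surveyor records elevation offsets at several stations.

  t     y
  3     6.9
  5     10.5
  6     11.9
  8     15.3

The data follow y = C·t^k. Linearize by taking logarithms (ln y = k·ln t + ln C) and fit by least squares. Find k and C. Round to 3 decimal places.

k = 0.806, C = 2.845

Taking logs, ln y = k·ln t + ln C, so regress ln y on ln t.
Σln t = 6.5793, Σ(ln t)² = 11.3317, Σln y = 9.4873, Σln t·ln y = 16.0162.
Normal system: [[11.3317, 6.5793]; [6.5793, 4]]·[k, ln C]ᵀ = [16.0162, 9.4873]ᵀ.
Slope k = (n·Σln t·ln y − Σln t·Σln y)/(n·Σ(ln t)² − (Σln t)²) = (4·16.0162 − 6.5793·9.4873)/2.0403 = 0.80643; ln C = (Σln y − k·Σln t)/n = 1.04540, so C = exp(1.04540) = 2.84453.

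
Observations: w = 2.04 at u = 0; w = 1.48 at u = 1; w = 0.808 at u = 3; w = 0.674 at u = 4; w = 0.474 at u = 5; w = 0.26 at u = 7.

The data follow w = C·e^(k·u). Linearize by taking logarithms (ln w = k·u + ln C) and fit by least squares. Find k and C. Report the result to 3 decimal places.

Taking logs, ln w = k·u + ln C, so regress ln w on u.
Σu = 20.0000, Σ(u)² = 100.0000, Σln w = -1.5963, Σu·ln w = -14.9879.
Equations: 100.0000·k + 20.0000·ln C = -14.9879;  20.0000·k + 6·ln C = -1.5963.
Solving (det = 200.0000): k = -0.29000, ln C = 0.70062, so C = exp(0.70062) = 2.01499.

k = -0.290, C = 2.015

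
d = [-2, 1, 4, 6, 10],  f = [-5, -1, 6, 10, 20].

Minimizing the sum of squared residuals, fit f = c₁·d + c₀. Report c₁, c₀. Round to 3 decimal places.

Setting ∂/∂c₁ … = 0 gives: 157·c₁ + 19·c₀ = 293;  19·c₁ + 5·c₀ = 30.
Eliminating c₀: 5·(row 1) − 19·(row 2) gives 424·c₁ = 5·293 − 19·30 = 895, so c₁ = 895/424.
Then c₀ = (30 − 19·(895/424))/5 = -857/424.

c₁ = 2.111, c₀ = -2.021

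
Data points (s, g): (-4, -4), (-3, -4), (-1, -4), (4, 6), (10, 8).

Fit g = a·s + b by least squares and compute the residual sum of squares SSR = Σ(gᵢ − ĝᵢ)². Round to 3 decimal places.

SSR = 14.789

Forming AᵀA = [[142, 6]; [6, 5]] and Aᵀg = [136, 2]ᵀ gives AᵀA·[a, b]ᵀ = Aᵀg.
Determinant 142·5 − 6² = 674.
a = (136·5 − 6·2)/674 = 334/337; b = (142·2 − 6·136)/674 = -266/337.
Residuals: 254/337, -80/337, -748/337, 952/337, -378/337; SSR = 4984/337.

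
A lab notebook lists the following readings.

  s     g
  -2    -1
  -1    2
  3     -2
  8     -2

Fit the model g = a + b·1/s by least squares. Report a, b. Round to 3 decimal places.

a = -1.503, b = -2.893

Forming XᵀX = [[4, -25/24]; [-25/24, 793/576]] and Xᵀg = [-3, -29/12]ᵀ gives XᵀX·[a, b]ᵀ = Xᵀg.
Δ = 4·(793/576) − (-25/24)² = 283/64.
a = ((-3)·(793/576) − (-25/24)·(-29/12))/(283/64) = -3829/2547; b = (4·(-29/12) − (-25/24)·(-3))/(283/64) = -2456/849.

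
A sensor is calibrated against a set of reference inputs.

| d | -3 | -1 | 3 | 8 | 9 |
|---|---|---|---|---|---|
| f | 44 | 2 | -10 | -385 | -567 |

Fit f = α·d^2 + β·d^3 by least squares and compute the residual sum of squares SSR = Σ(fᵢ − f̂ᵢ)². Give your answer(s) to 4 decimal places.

SSR = 1.0150

Normal-equation sums: Σd^2·d^2 = 10820, Σd^2·d^3 = 91816, Σd^3·d^3 = 795044.
For Aᵀf: Σd^2·f = -70259, Σd^3·f = -611923.
Normal equations: [[10820, 91816]; [91816, 795044]]·[α, β]ᵀ = [-70259, -611923]ᵀ.
det = 10820·795044 − 91816² = 172198224.
α = ((-70259)·795044 − 91816·(-611923))/172198224 = 9036827/4783284; β = (10820·(-611923) − 91816·(-70259))/172198224 = -4725181/4783284.
Residuals: 86287/265738, -116540/132869, -4001/12079, -17461/132869, 30663/265738; SSR = 269737/265738.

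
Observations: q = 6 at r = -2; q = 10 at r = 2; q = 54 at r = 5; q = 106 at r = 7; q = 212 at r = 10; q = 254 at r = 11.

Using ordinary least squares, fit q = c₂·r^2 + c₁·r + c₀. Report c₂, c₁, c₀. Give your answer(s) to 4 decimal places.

c₂ = 2.0216, c₁ = 0.9348, c₀ = -0.2304

Entries of XᵀX: Σr^2·r^2 = 27699, Σr^2·r = 2799, Σr^2 = 303, Σr·r = 303, Σr = 33, Σ1 = 6.
Moment sums: Σr^2·q = 58542, Σr·q = 5934, Σq = 642.
So XᵀX·[c₂, c₁, c₀]ᵀ = Xᵀq: [[27699, 2799, 303]; [2799, 303, 33]; [303, 33, 6]]·[c₂, c₁, c₀]ᵀ = [58542, 5934, 642]ᵀ.
Row-reducing yields c₂ = 12564/6215, c₁ = 1162/1243, c₀ = -1432/6215.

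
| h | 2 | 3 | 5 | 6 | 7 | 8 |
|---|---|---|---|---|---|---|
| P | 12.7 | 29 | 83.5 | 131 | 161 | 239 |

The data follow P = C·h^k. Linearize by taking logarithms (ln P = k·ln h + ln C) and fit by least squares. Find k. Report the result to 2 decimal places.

k = 2.09

Linearized form: ln P = k·ln h + ln C. From the 6 transformed points,
Σln h = 9.2183, Σ(ln h)² = 15.5987, Σln P = 25.7668, Σln h·ln P = 42.5937.
Normal system: [[15.5987, 9.2183]; [9.2183, 6]]·[k, ln C]ᵀ = [42.5937, 25.7668]ᵀ.
Slope k = (n·Σln h·ln P − Σln h·Σln P)/(n·Σ(ln h)² − (Σln h)²) = (6·42.5937 − 9.2183·25.7668)/8.6152 = 2.09348; ln C = (Σln P − k·Σln h)/n = 1.07808.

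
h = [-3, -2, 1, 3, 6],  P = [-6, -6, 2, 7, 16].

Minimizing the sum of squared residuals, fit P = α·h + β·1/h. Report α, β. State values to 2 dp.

With design matrix X, XᵀX = [[59, 5]; [5, 3/2]] and XᵀP = [149, 12]ᵀ.
det = 59·(3/2) − 5² = 127/2.
α = (149·(3/2) − 5·12)/(127/2) = 327/127; β = (59·12 − 5·149)/(127/2) = -74/127.

α = 2.57, β = -0.58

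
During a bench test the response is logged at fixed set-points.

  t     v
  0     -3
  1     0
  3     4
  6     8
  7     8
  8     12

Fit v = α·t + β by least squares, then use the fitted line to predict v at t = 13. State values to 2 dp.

Normal-equation sums: Σt·t = 159, Σt = 25, Σ1 = 6.
Right-hand side: Σt·v = 212, Σv = 29.
det = 159·6 − 25² = 329.
α = (212·6 − 25·29)/329 = 547/329; β = (159·29 − 25·212)/329 = -689/329.
At t = 13: v̂ = (547/329)·(13) + (-689/329)·(1) = 6422/329.

v̂ = 19.52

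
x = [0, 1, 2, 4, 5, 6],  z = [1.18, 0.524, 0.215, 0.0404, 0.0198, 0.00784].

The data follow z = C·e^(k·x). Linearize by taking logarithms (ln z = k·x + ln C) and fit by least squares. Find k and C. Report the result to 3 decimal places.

Taking logs, ln z = k·x + ln C, so regress ln z on x.
XᵀX = [[82.0000, 18.0000]; [18.0000, 6]], rhs = [-65.2577, -13.9974]ᵀ  (here Σx = 18.0000, Σ(x)² = 82.0000, Σln z = -13.9974, Σx·ln z = -65.2577).
Slope k = (n·Σx·ln z − Σx·Σln z)/(n·Σ(x)² − (Σx)²) = (6·-65.2577 − 18.0000·-13.9974)/168.0000 = -0.83091; ln C = (Σln z − k·Σx)/n = 0.15984, so C = exp(0.15984) = 1.17332.

k = -0.831, C = 1.173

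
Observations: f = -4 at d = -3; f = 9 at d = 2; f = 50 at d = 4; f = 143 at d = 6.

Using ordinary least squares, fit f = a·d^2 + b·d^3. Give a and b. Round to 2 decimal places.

The normal equations are: 1649·a + 8589·b = 5948;  8589·a + 51545·b = 34268.
Δ = 1649·51545 − 8589² = 11226784.
a = (5948·51545 − 8589·34268)/11226784 = 766363/701674; b = (1649·34268 − 8589·5948)/11226784 = 338785/701674.

a = 1.09, b = 0.48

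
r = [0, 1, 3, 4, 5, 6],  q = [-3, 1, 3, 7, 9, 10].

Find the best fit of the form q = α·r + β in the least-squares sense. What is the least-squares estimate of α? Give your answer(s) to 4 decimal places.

MᵀM·[α, β]ᵀ = Mᵀq reads: 87·α + 19·β = 143;  19·α + 6·β = 27.
(Σr·r = 87, Σr = 19, Σ1 = 6, Σr·q = 143, Σq = 27.)
Determinant 87·6 − 19² = 161.
α = (143·6 − 19·27)/161 = 15/7; β = (87·27 − 19·143)/161 = -16/7.

α = 2.1429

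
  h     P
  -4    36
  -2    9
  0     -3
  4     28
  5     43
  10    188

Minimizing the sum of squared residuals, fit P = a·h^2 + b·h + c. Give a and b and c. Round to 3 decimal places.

From the data, Σh^2·h^2 = 11153, Σh^2·h = 1117, Σh^2 = 161, Σh·h = 161, Σh = 13, Σ1 = 6.
Right-hand side: Σh^2·P = 20935, Σh·P = 2045, ΣP = 301.
Inverting the 3×3 Gram matrix, [a, b, c]ᵀ = [638065/317548, -32747/28868, -102654/79387]ᵀ.

a = 2.009, b = -1.134, c = -1.293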